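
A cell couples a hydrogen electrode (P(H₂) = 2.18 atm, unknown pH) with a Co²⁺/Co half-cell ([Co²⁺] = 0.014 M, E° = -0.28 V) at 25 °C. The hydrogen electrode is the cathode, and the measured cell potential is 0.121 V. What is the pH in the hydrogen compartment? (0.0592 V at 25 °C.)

pH = 3.44

E°_cell = 0.28 V and n = 2.
log Q = n(E° − E)/0.0592 = 2×(0.28 − 0.121)/0.0592 = 5.372.
With Q = [Co²⁺]·P(H₂) / [H⁺]^2, solving for [H⁺] gives log[H⁺] = -3.444, so pH = 3.44.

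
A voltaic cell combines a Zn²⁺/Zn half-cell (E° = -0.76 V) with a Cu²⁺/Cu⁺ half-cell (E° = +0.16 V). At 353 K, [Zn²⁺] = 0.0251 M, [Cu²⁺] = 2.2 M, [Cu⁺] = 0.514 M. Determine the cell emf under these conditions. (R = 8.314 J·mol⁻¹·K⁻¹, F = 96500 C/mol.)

The Cu²⁺/Cu⁺ couple has the higher reduction potential and acts as the cathode, so E°_cell = +0.16 − (-0.76) = 0.92 V.
Balancing electrons gives n = 2; the reaction quotient is Q = [Zn²⁺]·[Cu⁺]^2/[Cu²⁺]^2 = 0.00137.
E = E° − (RT/nF) ln Q = 0.92 − (8.314×353)/(2×96500) × (-6.593) = 0.920 + 0.100 = 1.020 V.

1.02 V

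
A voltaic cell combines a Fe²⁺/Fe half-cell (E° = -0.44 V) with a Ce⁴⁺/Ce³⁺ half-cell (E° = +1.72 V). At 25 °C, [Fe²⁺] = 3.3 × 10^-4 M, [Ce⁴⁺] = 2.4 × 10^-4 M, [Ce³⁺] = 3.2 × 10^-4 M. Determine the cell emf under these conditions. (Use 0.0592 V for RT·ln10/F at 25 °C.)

2.26 V

The Ce⁴⁺/Ce³⁺ couple has the higher reduction potential and acts as the cathode, so E°_cell = +1.72 − (-0.44) = 2.16 V.
Balancing electrons gives n = 2; the reaction quotient is Q = [Fe²⁺]·[Ce³⁺]^2/[Ce⁴⁺]^2 = 5.87 × 10^-4.
At 25 °C, E = E° − (0.0592/n) log Q = 2.16 − (0.0592/2)(-3.232) = 2.160 + 0.096 = 2.256 V.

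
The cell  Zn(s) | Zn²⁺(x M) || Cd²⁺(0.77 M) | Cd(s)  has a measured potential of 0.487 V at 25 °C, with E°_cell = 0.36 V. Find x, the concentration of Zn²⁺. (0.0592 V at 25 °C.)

3.9 × 10^-5 M

From the Nernst equation, log Q = n(E° − E)/0.0592 = 2(0.36 − 0.487)/0.0592 = -4.291, so Q = 5.12 × 10^-5.
With Q = [Zn²⁺]/[Cd²⁺] and the known concentrations, [Zn²⁺] in the numerator gives [Zn²⁺] = 3.9 × 10^-5 M.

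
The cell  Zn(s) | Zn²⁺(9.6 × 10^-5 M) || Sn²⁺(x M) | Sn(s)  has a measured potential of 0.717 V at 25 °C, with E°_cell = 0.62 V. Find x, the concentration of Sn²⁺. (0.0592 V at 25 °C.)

0.18 M

From the Nernst equation, log Q = n(E° − E)/0.0592 = 2(0.62 − 0.717)/0.0592 = -3.277, so Q = 5.28 × 10^-4.
With Q = [Zn²⁺]/[Sn²⁺] and the known concentrations, [Sn²⁺] in the denominator gives [Sn²⁺] = 0.18 M.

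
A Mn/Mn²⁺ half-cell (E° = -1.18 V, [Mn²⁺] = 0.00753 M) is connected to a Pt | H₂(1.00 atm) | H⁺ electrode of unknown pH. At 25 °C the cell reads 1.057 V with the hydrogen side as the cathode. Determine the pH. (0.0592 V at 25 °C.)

pH = 3.14

E°_cell = 1.18 V and n = 2.
log Q = n(E° − E)/0.0592 = 2×(1.18 − 1.057)/0.0592 = 4.155.
With Q = [Mn²⁺]·P(H₂) / [H⁺]^2, solving for [H⁺] gives log[H⁺] = -3.139, so pH = 3.14.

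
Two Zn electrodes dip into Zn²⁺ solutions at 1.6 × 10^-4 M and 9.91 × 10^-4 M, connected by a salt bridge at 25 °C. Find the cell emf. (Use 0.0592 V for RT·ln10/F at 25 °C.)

Both half-cells are Zn²⁺/Zn, so E°_cell = 0. The concentrated side is the cathode; the cell reaction moves Zn²⁺ from high to low concentration with n = 2.
Q = [Zn²⁺]_dilute/[Zn²⁺]_conc = 1.6 × 10^-4/9.91 × 10^-4 = 0.161.
E = 0 − (0.0592/2) log Q = −(0.0592/2)(-0.792) = 0.0234 V.

0.023 V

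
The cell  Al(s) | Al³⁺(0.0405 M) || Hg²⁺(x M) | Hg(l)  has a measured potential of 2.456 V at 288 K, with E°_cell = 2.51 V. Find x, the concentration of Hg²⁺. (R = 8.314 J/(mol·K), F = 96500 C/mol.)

0.0015 M

From the Nernst equation, ln Q = nF(E° − E)/RT = 6×96500×(2.51 − 2.456)/(8.314×288) = 13.058, so Q = 4.69 × 10^5.
With Q = [Al³⁺]^2/[Hg²⁺]^3 and the known concentrations, [Hg²⁺]^3 in the denominator gives [Hg²⁺] = 0.0015 M.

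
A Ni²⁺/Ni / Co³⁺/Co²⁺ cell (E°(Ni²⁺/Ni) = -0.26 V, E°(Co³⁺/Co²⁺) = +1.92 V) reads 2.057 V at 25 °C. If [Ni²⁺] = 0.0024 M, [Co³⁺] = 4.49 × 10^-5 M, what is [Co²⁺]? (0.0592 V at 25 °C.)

0.11 M

From the Nernst equation, log Q = n(E° − E)/0.0592 = 2(2.18 − 2.057)/0.0592 = 4.155, so Q = 1.43 × 10^4.
With Q = [Ni²⁺]·[Co²⁺]^2/[Co³⁺]^2 and the known concentrations, [Co²⁺]^2 in the numerator gives [Co²⁺] = 0.11 M.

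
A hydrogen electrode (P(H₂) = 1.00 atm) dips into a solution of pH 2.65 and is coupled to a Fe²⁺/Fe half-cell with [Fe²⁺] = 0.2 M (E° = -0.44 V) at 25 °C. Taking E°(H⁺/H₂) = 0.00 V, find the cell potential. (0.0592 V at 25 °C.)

0.30 V

The hydrogen couple is the cathode, so E°_cell = 0.44 V; n = 2.
[H⁺] = 10^(−2.65) = 0.0022 M, and Q = [Fe²⁺]·P(H₂) / [H⁺]^2 = 3.99 × 10^4.
E = E° − (0.0592/2) log Q = 0.44 − (0.0592/2)(4.601) = 0.304 V.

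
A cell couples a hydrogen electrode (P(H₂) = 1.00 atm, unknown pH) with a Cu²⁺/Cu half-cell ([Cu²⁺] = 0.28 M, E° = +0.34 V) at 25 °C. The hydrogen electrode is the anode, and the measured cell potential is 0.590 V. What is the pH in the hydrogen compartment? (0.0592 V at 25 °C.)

E°_cell = 0.34 V and n = 2.
log Q = n(E° − E)/0.0592 = 2×(0.34 − 0.590)/0.0592 = -8.446.
With Q = [H⁺]^2 / ([Cu²⁺]·P(H₂)), solving for [H⁺] gives log[H⁺] = -4.499, so pH = 4.50.

pH = 4.50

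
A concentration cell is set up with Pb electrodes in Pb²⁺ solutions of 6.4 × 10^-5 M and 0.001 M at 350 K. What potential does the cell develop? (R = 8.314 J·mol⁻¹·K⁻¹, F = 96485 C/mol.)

Both half-cells are Pb²⁺/Pb, so E°_cell = 0. The concentrated side is the cathode; the cell reaction moves Pb²⁺ from high to low concentration with n = 2.
Q = [Pb²⁺]_dilute/[Pb²⁺]_conc = 6.4 × 10^-5/0.001 = 0.0640.
E = 0 − (RT/nF) ln Q = −((8.314×350)/(2×96485))(-2.749) = 0.0415 V.

0.041 V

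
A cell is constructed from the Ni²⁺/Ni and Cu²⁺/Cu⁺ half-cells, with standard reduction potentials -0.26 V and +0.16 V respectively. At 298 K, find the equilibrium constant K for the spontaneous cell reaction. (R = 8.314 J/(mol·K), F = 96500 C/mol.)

1.6 × 10^14

E°_cell = +0.16 − (-0.26) = 0.42 V, with n = 2 electrons transferred.
At equilibrium E = 0, so the Nernst equation gives ln K = nFE°/RT = (2)(96500)(0.42)/((8.314)(298)) = 32.72.
K = e^32.72 = 1.6 × 10^14.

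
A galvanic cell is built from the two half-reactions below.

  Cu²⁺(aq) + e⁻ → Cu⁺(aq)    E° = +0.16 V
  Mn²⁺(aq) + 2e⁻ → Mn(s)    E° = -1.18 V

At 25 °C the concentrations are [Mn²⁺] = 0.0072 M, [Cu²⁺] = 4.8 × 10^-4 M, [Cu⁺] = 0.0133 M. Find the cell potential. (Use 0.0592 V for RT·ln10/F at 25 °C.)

The Cu²⁺/Cu⁺ couple has the higher reduction potential and acts as the cathode, so E°_cell = +0.16 − (-1.18) = 1.34 V.
Balancing electrons gives n = 2; the reaction quotient is Q = [Mn²⁺]·[Cu⁺]^2/[Cu²⁺]^2 = 5.53.
At 25 °C, E = E° − (0.0592/n) log Q = 1.34 − (0.0592/2)(0.743) = 1.340 − 0.022 = 1.318 V.

1.32 V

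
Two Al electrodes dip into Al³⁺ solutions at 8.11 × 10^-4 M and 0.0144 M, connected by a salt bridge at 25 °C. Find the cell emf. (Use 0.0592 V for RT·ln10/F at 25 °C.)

0.025 V

Both half-cells are Al³⁺/Al, so E°_cell = 0. The concentrated side is the cathode; the cell reaction moves Al³⁺ from high to low concentration with n = 3.
Q = [Al³⁺]_dilute/[Al³⁺]_conc = 8.11 × 10^-4/0.0144 = 0.0563.
E = 0 − (0.0592/3) log Q = −(0.0592/3)(-1.249) = 0.0246 V.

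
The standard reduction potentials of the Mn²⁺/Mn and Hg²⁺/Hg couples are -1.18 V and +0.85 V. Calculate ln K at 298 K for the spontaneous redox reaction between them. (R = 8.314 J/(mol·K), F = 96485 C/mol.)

ln K = 158.1

E°_cell = +0.85 − (-1.18) = 2.03 V, with n = 2 electrons transferred.
At equilibrium E = 0, so the Nernst equation gives ln K = nFE°/RT = (2)(96485)(2.03)/((8.314)(298)) = 158.11.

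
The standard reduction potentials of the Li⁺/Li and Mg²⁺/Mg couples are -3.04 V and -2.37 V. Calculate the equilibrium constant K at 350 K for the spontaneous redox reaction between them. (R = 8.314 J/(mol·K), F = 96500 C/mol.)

2 × 10^19

E°_cell = -2.37 − (-3.04) = 0.67 V, with n = 2 electrons transferred.
At equilibrium E = 0, so the Nernst equation gives ln K = nFE°/RT = (2)(96500)(0.67)/((8.314)(350)) = 44.44.
K = e^44.44 = 2 × 10^19.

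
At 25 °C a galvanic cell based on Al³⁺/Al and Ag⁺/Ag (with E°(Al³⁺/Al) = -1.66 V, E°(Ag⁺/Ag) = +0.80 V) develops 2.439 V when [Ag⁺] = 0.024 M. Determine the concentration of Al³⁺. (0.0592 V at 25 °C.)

From the Nernst equation, log Q = n(E° − E)/0.0592 = 3(2.46 − 2.439)/0.0592 = 1.064, so Q = 11.6.
With Q = [Al³⁺]/[Ag⁺]^3 and the known concentrations, [Al³⁺] in the numerator gives [Al³⁺] = 1.6 × 10^-4 M.

1.6 × 10^-4 M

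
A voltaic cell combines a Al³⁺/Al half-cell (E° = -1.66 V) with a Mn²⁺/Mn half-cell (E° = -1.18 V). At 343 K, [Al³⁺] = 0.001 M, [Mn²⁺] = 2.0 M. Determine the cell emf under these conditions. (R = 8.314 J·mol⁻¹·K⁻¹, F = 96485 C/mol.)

The Mn²⁺/Mn couple has the higher reduction potential and acts as the cathode, so E°_cell = -1.18 − (-1.66) = 0.48 V.
Balancing electrons gives n = 6; the reaction quotient is Q = [Al³⁺]^2/[Mn²⁺]^3 = 1.25 × 10^-7.
E = E° − (RT/nF) ln Q = 0.48 − (8.314×343)/(6×96485) × (-15.895) = 0.480 + 0.078 = 0.558 V.

0.558 V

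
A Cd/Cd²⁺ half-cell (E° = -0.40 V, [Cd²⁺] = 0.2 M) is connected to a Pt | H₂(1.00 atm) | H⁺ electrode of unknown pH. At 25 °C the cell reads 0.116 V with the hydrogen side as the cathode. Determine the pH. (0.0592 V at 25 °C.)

E°_cell = 0.40 V and n = 2.
log Q = n(E° − E)/0.0592 = 2×(0.40 − 0.116)/0.0592 = 9.595.
With Q = [Cd²⁺]·P(H₂) / [H⁺]^2, solving for [H⁺] gives log[H⁺] = -5.147, so pH = 5.15.

pH = 5.15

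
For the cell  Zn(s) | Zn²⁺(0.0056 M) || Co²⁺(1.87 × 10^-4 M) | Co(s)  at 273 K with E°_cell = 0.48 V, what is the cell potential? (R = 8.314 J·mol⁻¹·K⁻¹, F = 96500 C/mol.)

0.440 V

Balancing electrons gives n = 2; the reaction quotient is Q = [Zn²⁺]/[Co²⁺] = 29.9.
E = E° − (RT/nF) ln Q = 0.48 − (8.314×273)/(2×96500) × (3.399) = 0.480 − 0.040 = 0.440 V.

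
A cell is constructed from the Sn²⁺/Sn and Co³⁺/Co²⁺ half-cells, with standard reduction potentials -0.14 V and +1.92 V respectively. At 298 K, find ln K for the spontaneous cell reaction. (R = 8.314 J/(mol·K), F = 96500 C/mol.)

E°_cell = +1.92 − (-0.14) = 2.06 V, with n = 2 electrons transferred.
At equilibrium E = 0, so the Nernst equation gives ln K = nFE°/RT = (2)(96500)(2.06)/((8.314)(298)) = 160.47.

ln K = 160.5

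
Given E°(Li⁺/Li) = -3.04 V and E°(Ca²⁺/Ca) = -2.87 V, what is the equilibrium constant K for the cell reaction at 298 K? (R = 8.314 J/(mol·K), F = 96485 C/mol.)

E°_cell = -2.87 − (-3.04) = 0.17 V, with n = 2 electrons transferred.
At equilibrium E = 0, so the Nernst equation gives ln K = nFE°/RT = (2)(96485)(0.17)/((8.314)(298)) = 13.24.
K = e^13.24 = 5.6 × 10^5.

5.6 × 10^5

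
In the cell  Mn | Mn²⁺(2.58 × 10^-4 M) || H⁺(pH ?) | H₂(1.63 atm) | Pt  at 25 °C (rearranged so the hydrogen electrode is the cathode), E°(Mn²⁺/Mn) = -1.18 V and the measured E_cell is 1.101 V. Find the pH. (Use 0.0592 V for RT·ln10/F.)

E°_cell = 1.18 V and n = 2.
log Q = n(E° − E)/0.0592 = 2×(1.18 − 1.101)/0.0592 = 2.669.
With Q = [Mn²⁺]·P(H₂) / [H⁺]^2, solving for [H⁺] gives log[H⁺] = -3.023, so pH = 3.02.

pH = 3.02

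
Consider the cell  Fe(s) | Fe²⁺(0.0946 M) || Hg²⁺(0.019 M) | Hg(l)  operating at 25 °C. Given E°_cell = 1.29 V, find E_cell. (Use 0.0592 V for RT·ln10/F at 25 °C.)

1.27 V

Balancing electrons gives n = 2; the reaction quotient is Q = [Fe²⁺]/[Hg²⁺] = 4.98.
At 25 °C, E = E° − (0.0592/n) log Q = 1.29 − (0.0592/2)(0.697) = 1.290 − 0.021 = 1.269 V.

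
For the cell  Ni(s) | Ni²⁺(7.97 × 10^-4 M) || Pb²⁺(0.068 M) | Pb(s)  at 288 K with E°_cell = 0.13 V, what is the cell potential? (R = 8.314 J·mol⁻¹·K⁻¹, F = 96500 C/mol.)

0.185 V

Balancing electrons gives n = 2; the reaction quotient is Q = [Ni²⁺]/[Pb²⁺] = 0.0117.
E = E° − (RT/nF) ln Q = 0.13 − (8.314×288)/(2×96500) × (-4.446) = 0.130 + 0.055 = 0.185 V.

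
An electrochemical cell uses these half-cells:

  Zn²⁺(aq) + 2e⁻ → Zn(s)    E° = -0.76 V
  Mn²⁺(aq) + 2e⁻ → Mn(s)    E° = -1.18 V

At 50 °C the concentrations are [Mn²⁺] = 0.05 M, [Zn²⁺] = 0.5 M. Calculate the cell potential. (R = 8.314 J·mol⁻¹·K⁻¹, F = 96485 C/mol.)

The Zn²⁺/Zn couple has the higher reduction potential and acts as the cathode, so E°_cell = -0.76 − (-1.18) = 0.42 V.
Balancing electrons gives n = 2; the reaction quotient is Q = [Mn²⁺]/[Zn²⁺] = 0.100.
E = E° − (RT/nF) ln Q = 0.42 − (8.314×323)/(2×96485) × (-2.303) = 0.420 + 0.032 = 0.452 V.

0.452 V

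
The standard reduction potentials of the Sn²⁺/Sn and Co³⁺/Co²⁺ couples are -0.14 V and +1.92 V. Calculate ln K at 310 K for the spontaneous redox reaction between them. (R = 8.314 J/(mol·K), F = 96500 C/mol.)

E°_cell = +1.92 − (-0.14) = 2.06 V, with n = 2 electrons transferred.
At equilibrium E = 0, so the Nernst equation gives ln K = nFE°/RT = (2)(96500)(2.06)/((8.314)(310)) = 154.26.

ln K = 154.3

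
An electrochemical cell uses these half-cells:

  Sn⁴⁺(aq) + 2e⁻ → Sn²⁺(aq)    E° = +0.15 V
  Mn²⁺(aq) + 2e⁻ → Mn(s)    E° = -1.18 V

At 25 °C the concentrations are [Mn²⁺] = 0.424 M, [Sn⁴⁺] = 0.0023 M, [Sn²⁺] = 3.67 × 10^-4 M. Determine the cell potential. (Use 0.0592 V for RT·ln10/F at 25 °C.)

The Sn⁴⁺/Sn²⁺ couple has the higher reduction potential and acts as the cathode, so E°_cell = +0.15 − (-1.18) = 1.33 V.
Balancing electrons gives n = 2; the reaction quotient is Q = [Mn²⁺]·[Sn²⁺]/[Sn⁴⁺] = 0.0677.
At 25 °C, E = E° − (0.0592/n) log Q = 1.33 − (0.0592/2)(-1.170) = 1.330 + 0.035 = 1.365 V.

1.36 V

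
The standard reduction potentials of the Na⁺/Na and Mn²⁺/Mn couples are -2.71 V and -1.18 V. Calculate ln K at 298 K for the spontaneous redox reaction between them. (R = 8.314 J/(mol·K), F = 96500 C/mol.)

E°_cell = -1.18 − (-2.71) = 1.53 V, with n = 2 electrons transferred.
At equilibrium E = 0, so the Nernst equation gives ln K = nFE°/RT = (2)(96500)(1.53)/((8.314)(298)) = 119.19.

ln K = 119.2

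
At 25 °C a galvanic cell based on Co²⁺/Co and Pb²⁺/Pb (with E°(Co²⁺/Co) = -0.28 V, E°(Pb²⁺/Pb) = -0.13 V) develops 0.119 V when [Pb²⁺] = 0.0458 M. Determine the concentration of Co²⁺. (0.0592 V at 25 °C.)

From the Nernst equation, log Q = n(E° − E)/0.0592 = 2(0.15 − 0.119)/0.0592 = 1.047, so Q = 11.2.
With Q = [Co²⁺]/[Pb²⁺] and the known concentrations, [Co²⁺] in the numerator gives [Co²⁺] = 0.51 M.

0.51 M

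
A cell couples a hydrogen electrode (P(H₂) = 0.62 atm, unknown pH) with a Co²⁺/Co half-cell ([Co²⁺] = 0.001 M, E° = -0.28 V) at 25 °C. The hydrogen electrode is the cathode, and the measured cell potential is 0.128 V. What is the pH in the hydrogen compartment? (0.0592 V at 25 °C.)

pH = 4.17

E°_cell = 0.28 V and n = 2.
log Q = n(E° − E)/0.0592 = 2×(0.28 − 0.128)/0.0592 = 5.135.
With Q = [Co²⁺]·P(H₂) / [H⁺]^2, solving for [H⁺] gives log[H⁺] = -4.171, so pH = 4.17.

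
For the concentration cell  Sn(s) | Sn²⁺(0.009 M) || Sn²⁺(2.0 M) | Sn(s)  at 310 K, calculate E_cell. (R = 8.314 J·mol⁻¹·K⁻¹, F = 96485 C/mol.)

Both half-cells are Sn²⁺/Sn, so E°_cell = 0. The concentrated side is the cathode; the cell reaction moves Sn²⁺ from high to low concentration with n = 2.
Q = [Sn²⁺]_dilute/[Sn²⁺]_conc = 0.009/2.0 = 0.00450.
E = 0 − (RT/nF) ln Q = −((8.314×310)/(2×96485))(-5.404) = 0.0722 V.

0.072 V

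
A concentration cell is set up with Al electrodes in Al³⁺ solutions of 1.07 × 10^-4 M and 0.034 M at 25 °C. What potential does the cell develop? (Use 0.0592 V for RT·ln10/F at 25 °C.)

Both half-cells are Al³⁺/Al, so E°_cell = 0. The concentrated side is the cathode; the cell reaction moves Al³⁺ from high to low concentration with n = 3.
Q = [Al³⁺]_dilute/[Al³⁺]_conc = 1.07 × 10^-4/0.034 = 0.00315.
E = 0 − (0.0592/3) log Q = −(0.0592/3)(-2.502) = 0.0494 V.

0.049 V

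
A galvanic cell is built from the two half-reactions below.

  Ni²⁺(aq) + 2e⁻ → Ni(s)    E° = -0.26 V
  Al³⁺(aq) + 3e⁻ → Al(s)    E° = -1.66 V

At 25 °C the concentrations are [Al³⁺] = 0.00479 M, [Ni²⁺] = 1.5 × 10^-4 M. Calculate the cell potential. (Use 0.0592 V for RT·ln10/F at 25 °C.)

1.33 V

The Ni²⁺/Ni couple has the higher reduction potential and acts as the cathode, so E°_cell = -0.26 − (-1.66) = 1.40 V.
Balancing electrons gives n = 6; the reaction quotient is Q = [Al³⁺]^2/[Ni²⁺]^3 = 6.8 × 10^6.
At 25 °C, E = E° − (0.0592/n) log Q = 1.40 − (0.0592/6)(6.832) = 1.400 − 0.067 = 1.333 V.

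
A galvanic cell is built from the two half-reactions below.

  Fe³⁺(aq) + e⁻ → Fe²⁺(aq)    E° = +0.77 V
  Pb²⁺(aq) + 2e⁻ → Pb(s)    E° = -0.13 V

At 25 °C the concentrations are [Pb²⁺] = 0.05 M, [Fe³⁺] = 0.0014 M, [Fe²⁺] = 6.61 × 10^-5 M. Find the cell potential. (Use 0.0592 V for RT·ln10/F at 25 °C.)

1.02 V

The Fe³⁺/Fe²⁺ couple has the higher reduction potential and acts as the cathode, so E°_cell = +0.77 − (-0.13) = 0.90 V.
Balancing electrons gives n = 2; the reaction quotient is Q = [Pb²⁺]·[Fe²⁺]^2/[Fe³⁺]^2 = 1.11 × 10^-4.
At 25 °C, E = E° − (0.0592/n) log Q = 0.90 − (0.0592/2)(-3.953) = 0.900 + 0.117 = 1.017 V.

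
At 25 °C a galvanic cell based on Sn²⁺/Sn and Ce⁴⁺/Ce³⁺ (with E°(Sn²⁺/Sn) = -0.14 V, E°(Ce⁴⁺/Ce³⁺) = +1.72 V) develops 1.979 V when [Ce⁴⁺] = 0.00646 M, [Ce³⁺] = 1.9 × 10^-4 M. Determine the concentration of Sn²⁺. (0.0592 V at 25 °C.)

From the Nernst equation, log Q = n(E° − E)/0.0592 = 2(1.86 − 1.979)/0.0592 = -4.020, so Q = 9.54 × 10^-5.
With Q = [Sn²⁺]·[Ce³⁺]^2/[Ce⁴⁺]^2 and the known concentrations, [Sn²⁺] in the numerator gives [Sn²⁺] = 0.11 M.

0.11 M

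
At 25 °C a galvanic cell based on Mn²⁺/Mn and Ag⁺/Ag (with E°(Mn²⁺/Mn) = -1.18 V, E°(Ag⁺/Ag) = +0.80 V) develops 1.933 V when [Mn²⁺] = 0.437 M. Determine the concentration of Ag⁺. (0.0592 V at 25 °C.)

From the Nernst equation, log Q = n(E° − E)/0.0592 = 2(1.98 − 1.933)/0.0592 = 1.588, so Q = 38.7.
With Q = [Mn²⁺]/[Ag⁺]^2 and the known concentrations, [Ag⁺]^2 in the denominator gives [Ag⁺] = 0.11 M.

0.11 M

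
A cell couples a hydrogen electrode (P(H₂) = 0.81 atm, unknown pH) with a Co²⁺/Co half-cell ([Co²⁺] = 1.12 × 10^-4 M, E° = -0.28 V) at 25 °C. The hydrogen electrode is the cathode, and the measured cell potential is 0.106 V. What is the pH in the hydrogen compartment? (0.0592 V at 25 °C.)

E°_cell = 0.28 V and n = 2.
log Q = n(E° − E)/0.0592 = 2×(0.28 − 0.106)/0.0592 = 5.878.
With Q = [Co²⁺]·P(H₂) / [H⁺]^2, solving for [H⁺] gives log[H⁺] = -4.960, so pH = 4.96.

pH = 4.96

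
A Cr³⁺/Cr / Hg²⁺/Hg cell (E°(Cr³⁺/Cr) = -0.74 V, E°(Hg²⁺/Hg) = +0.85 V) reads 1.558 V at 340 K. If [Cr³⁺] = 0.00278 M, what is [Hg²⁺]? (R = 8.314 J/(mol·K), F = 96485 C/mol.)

0.0022 M

From the Nernst equation, ln Q = nF(E° − E)/RT = 6×96485×(1.59 − 1.558)/(8.314×340) = 6.553, so Q = 702.
With Q = [Cr³⁺]^2/[Hg²⁺]^3 and the known concentrations, [Hg²⁺]^3 in the denominator gives [Hg²⁺] = 0.0022 M.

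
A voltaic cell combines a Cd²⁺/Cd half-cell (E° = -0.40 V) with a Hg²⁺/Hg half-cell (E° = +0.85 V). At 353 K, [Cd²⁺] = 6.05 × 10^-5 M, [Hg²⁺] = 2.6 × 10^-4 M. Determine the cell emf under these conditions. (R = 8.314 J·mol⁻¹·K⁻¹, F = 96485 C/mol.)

The Hg²⁺/Hg couple has the higher reduction potential and acts as the cathode, so E°_cell = +0.85 − (-0.40) = 1.25 V.
Balancing electrons gives n = 2; the reaction quotient is Q = [Cd²⁺]/[Hg²⁺] = 0.233.
E = E° − (RT/nF) ln Q = 1.25 − (8.314×353)/(2×96485) × (-1.458) = 1.250 + 0.022 = 1.272 V.

1.27 V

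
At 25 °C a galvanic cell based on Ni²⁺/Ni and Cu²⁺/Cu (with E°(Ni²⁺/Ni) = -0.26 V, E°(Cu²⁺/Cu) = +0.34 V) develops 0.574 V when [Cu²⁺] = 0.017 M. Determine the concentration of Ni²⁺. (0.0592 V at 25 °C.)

From the Nernst equation, log Q = n(E° − E)/0.0592 = 2(0.60 − 0.574)/0.0592 = 0.878, so Q = 7.56.
With Q = [Ni²⁺]/[Cu²⁺] and the known concentrations, [Ni²⁺] in the numerator gives [Ni²⁺] = 0.13 M.

0.13 M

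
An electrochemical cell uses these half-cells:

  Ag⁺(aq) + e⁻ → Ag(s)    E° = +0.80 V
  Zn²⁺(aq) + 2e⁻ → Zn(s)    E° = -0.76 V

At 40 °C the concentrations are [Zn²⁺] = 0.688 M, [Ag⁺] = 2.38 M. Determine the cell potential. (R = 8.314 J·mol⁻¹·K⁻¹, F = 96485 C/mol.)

1.59 V

The Ag⁺/Ag couple has the higher reduction potential and acts as the cathode, so E°_cell = +0.80 − (-0.76) = 1.56 V.
Balancing electrons gives n = 2; the reaction quotient is Q = [Zn²⁺]/[Ag⁺]^2 = 0.121.
E = E° − (RT/nF) ln Q = 1.56 − (8.314×313)/(2×96485) × (-2.108) = 1.560 + 0.028 = 1.588 V.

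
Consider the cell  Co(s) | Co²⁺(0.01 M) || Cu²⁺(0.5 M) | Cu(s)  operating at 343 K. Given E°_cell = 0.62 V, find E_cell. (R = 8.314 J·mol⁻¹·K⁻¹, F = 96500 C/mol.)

0.678 V

Balancing electrons gives n = 2; the reaction quotient is Q = [Co²⁺]/[Cu²⁺] = 0.0200.
E = E° − (RT/nF) ln Q = 0.62 − (8.314×343)/(2×96500) × (-3.912) = 0.620 + 0.058 = 0.678 V.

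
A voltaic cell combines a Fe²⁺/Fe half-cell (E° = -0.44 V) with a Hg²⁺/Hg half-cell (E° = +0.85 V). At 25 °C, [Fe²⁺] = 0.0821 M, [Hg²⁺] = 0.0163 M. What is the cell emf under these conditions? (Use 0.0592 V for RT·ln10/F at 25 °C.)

1.27 V

The Hg²⁺/Hg couple has the higher reduction potential and acts as the cathode, so E°_cell = +0.85 − (-0.44) = 1.29 V.
Balancing electrons gives n = 2; the reaction quotient is Q = [Fe²⁺]/[Hg²⁺] = 5.04.
At 25 °C, E = E° − (0.0592/n) log Q = 1.29 − (0.0592/2)(0.702) = 1.290 − 0.021 = 1.269 V.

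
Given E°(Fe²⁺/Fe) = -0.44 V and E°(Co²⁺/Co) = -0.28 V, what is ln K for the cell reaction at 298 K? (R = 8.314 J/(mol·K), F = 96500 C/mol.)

ln K = 12.5

E°_cell = -0.28 − (-0.44) = 0.16 V, with n = 2 electrons transferred.
At equilibrium E = 0, so the Nernst equation gives ln K = nFE°/RT = (2)(96500)(0.16)/((8.314)(298)) = 12.46.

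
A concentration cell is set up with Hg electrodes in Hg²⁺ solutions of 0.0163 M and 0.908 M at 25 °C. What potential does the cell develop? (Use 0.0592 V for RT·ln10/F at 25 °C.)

0.052 V

Both half-cells are Hg²⁺/Hg, so E°_cell = 0. The concentrated side is the cathode; the cell reaction moves Hg²⁺ from high to low concentration with n = 2.
Q = [Hg²⁺]_dilute/[Hg²⁺]_conc = 0.0163/0.908 = 0.0180.
E = 0 − (0.0592/2) log Q = −(0.0592/2)(-1.746) = 0.0517 V.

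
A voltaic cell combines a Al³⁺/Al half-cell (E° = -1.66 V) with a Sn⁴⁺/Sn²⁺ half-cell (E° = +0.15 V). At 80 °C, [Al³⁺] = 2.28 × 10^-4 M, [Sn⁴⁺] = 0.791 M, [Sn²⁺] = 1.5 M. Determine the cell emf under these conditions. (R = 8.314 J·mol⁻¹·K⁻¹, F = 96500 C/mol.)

1.89 V

The Sn⁴⁺/Sn²⁺ couple has the higher reduction potential and acts as the cathode, so E°_cell = +0.15 − (-1.66) = 1.81 V.
Balancing electrons gives n = 6; the reaction quotient is Q = [Al³⁺]^2·[Sn²⁺]^3/[Sn⁴⁺]^3 = 3.54 × 10^-7.
E = E° − (RT/nF) ln Q = 1.81 − (8.314×353)/(6×96500) × (-14.853) = 1.810 + 0.075 = 1.885 V.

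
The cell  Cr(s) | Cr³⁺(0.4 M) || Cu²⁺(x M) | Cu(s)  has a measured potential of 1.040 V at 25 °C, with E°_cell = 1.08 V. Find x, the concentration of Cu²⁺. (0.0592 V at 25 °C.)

0.024 M

From the Nernst equation, log Q = n(E° − E)/0.0592 = 6(1.08 − 1.040)/0.0592 = 4.054, so Q = 1.13 × 10^4.
With Q = [Cr³⁺]^2/[Cu²⁺]^3 and the known concentrations, [Cu²⁺]^3 in the denominator gives [Cu²⁺] = 0.024 M.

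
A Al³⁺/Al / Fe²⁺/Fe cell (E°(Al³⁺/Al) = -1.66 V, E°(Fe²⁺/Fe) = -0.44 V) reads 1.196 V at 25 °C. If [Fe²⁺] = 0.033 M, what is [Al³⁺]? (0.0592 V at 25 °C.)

0.099 M

From the Nernst equation, log Q = n(E° − E)/0.0592 = 6(1.22 − 1.196)/0.0592 = 2.432, so Q = 271.
With Q = [Al³⁺]^2/[Fe²⁺]^3 and the known concentrations, [Al³⁺]^2 in the numerator gives [Al³⁺] = 0.099 M.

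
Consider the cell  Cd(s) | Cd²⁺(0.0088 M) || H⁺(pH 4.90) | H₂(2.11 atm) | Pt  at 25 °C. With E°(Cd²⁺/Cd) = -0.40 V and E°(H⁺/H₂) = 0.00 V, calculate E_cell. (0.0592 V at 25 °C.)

The hydrogen couple is the cathode, so E°_cell = 0.40 V; n = 2.
[H⁺] = 10^(−4.90) = 1.3 × 10^-5 M, and Q = [Cd²⁺]·P(H₂) / [H⁺]^2 = 1.17 × 10^8.
E = E° − (0.0592/2) log Q = 0.40 − (0.0592/2)(8.069) = 0.161 V.

0.16 V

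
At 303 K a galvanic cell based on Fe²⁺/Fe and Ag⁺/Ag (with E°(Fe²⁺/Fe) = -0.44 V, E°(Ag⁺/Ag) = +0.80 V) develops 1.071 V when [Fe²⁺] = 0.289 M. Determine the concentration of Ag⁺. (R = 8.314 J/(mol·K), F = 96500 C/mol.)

8.3 × 10^-4 M

From the Nernst equation, ln Q = nF(E° − E)/RT = 2×96500×(1.24 − 1.071)/(8.314×303) = 12.948, so Q = 4.2 × 10^5.
With Q = [Fe²⁺]/[Ag⁺]^2 and the known concentrations, [Ag⁺]^2 in the denominator gives [Ag⁺] = 8.3 × 10^-4 M.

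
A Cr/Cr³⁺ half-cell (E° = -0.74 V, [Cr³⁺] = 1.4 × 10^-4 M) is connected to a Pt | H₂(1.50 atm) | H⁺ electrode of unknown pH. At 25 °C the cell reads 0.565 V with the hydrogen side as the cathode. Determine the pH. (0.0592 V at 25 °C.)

E°_cell = 0.74 V and n = 6.
log Q = n(E° − E)/0.0592 = 6×(0.74 − 0.565)/0.0592 = 17.736.
With Q = [Cr³⁺]^2·P(H₂)^3 / [H⁺]^6, solving for [H⁺] gives log[H⁺] = -4.153, so pH = 4.15.

pH = 4.15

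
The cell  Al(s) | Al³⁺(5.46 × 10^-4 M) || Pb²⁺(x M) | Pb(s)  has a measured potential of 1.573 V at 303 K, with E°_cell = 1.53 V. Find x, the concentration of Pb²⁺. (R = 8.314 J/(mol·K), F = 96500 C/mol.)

From the Nernst equation, ln Q = nF(E° − E)/RT = 6×96500×(1.53 − 1.573)/(8.314×303) = -9.883, so Q = 5.1 × 10^-5.
With Q = [Al³⁺]^2/[Pb²⁺]^3 and the known concentrations, [Pb²⁺]^3 in the denominator gives [Pb²⁺] = 0.18 M.

0.18 M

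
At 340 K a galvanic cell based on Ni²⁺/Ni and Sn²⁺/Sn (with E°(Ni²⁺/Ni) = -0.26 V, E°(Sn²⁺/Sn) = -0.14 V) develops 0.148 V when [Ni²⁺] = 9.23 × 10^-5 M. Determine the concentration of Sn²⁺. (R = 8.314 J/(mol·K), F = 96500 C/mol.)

From the Nernst equation, ln Q = nF(E° − E)/RT = 2×96500×(0.12 − 0.148)/(8.314×340) = -1.912, so Q = 0.148.
With Q = [Ni²⁺]/[Sn²⁺] and the known concentrations, [Sn²⁺] in the denominator gives [Sn²⁺] = 6.2 × 10^-4 M.

6.2 × 10^-4 M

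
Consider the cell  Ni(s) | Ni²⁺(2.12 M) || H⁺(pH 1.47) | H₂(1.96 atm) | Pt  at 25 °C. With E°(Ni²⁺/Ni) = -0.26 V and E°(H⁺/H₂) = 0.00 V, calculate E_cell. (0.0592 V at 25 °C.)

0.15 V

The hydrogen couple is the cathode, so E°_cell = 0.26 V; n = 2.
[H⁺] = 10^(−1.47) = 0.034 M, and Q = [Ni²⁺]·P(H₂) / [H⁺]^2 = 3620.
E = E° − (0.0592/2) log Q = 0.26 − (0.0592/2)(3.559) = 0.155 V.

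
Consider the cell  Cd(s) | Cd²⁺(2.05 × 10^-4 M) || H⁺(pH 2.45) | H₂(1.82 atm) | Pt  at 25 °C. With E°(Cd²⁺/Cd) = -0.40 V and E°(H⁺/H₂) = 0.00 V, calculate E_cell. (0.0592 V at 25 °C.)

The hydrogen couple is the cathode, so E°_cell = 0.40 V; n = 2.
[H⁺] = 10^(−2.45) = 0.0035 M, and Q = [Cd²⁺]·P(H₂) / [H⁺]^2 = 29.6.
E = E° − (0.0592/2) log Q = 0.40 − (0.0592/2)(1.472) = 0.356 V.

0.36 V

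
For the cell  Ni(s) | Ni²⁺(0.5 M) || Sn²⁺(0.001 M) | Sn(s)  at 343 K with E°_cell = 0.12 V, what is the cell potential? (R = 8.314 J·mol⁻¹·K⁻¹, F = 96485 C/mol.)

Balancing electrons gives n = 2; the reaction quotient is Q = [Ni²⁺]/[Sn²⁺] = 500.
E = E° − (RT/nF) ln Q = 0.12 − (8.314×343)/(2×96485) × (6.215) = 0.120 − 0.092 = 0.028 V.

0.028 V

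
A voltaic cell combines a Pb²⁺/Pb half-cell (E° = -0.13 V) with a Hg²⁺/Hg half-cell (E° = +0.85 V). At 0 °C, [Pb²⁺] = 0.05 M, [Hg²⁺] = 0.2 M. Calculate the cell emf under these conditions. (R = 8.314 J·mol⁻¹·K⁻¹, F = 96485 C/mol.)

0.996 V

The Hg²⁺/Hg couple has the higher reduction potential and acts as the cathode, so E°_cell = +0.85 − (-0.13) = 0.98 V.
Balancing electrons gives n = 2; the reaction quotient is Q = [Pb²⁺]/[Hg²⁺] = 0.250.
E = E° − (RT/nF) ln Q = 0.98 − (8.314×273)/(2×96485) × (-1.386) = 0.980 + 0.016 = 0.996 V.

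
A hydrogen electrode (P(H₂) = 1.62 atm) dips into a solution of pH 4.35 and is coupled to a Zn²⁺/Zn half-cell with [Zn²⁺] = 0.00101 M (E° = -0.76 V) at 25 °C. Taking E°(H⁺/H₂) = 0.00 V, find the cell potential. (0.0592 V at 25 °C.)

0.58 V

The hydrogen couple is the cathode, so E°_cell = 0.76 V; n = 2.
[H⁺] = 10^(−4.35) = 4.5 × 10^-5 M, and Q = [Zn²⁺]·P(H₂) / [H⁺]^2 = 8.2 × 10^5.
E = E° − (0.0592/2) log Q = 0.76 − (0.0592/2)(5.914) = 0.585 V.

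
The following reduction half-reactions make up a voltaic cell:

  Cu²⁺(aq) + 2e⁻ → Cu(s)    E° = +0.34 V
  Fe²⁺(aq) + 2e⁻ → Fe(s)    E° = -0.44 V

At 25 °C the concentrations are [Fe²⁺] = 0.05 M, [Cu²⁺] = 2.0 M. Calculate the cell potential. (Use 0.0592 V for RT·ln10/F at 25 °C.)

The Cu²⁺/Cu couple has the higher reduction potential and acts as the cathode, so E°_cell = +0.34 − (-0.44) = 0.78 V.
Balancing electrons gives n = 2; the reaction quotient is Q = [Fe²⁺]/[Cu²⁺] = 0.0250.
At 25 °C, E = E° − (0.0592/n) log Q = 0.78 − (0.0592/2)(-1.602) = 0.780 + 0.047 = 0.827 V.

0.827 V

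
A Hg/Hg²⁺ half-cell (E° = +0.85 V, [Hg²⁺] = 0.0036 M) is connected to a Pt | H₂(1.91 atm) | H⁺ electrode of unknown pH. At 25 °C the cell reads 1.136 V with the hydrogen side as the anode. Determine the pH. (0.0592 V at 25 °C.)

pH = 5.91

E°_cell = 0.85 V and n = 2.
log Q = n(E° − E)/0.0592 = 2×(0.85 − 1.136)/0.0592 = -9.662.
With Q = [H⁺]^2 / ([Hg²⁺]·P(H₂)), solving for [H⁺] gives log[H⁺] = -5.912, so pH = 5.91.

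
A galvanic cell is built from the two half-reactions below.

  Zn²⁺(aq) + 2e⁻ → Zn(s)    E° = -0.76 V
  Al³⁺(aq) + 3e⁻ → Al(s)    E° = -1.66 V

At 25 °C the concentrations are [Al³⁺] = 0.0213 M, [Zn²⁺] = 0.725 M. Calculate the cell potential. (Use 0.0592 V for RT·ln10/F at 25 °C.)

0.929 V

The Zn²⁺/Zn couple has the higher reduction potential and acts as the cathode, so E°_cell = -0.76 − (-1.66) = 0.90 V.
Balancing electrons gives n = 6; the reaction quotient is Q = [Al³⁺]^2/[Zn²⁺]^3 = 0.00119.
At 25 °C, E = E° − (0.0592/n) log Q = 0.90 − (0.0592/6)(-2.924) = 0.900 + 0.029 = 0.929 V.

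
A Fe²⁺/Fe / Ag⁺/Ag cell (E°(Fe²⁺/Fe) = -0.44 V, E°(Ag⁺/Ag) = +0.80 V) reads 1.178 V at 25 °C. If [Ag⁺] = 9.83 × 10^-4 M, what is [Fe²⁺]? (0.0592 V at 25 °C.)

1.2 × 10^-4 M

From the Nernst equation, log Q = n(E° − E)/0.0592 = 2(1.24 − 1.178)/0.0592 = 2.095, so Q = 124.
With Q = [Fe²⁺]/[Ag⁺]^2 and the known concentrations, [Fe²⁺] in the numerator gives [Fe²⁺] = 1.2 × 10^-4 M.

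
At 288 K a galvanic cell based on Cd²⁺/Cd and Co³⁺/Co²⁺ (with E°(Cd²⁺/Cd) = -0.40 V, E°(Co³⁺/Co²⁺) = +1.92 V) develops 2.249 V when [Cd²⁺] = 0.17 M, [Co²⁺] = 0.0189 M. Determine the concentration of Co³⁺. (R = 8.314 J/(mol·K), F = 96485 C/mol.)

4.5 × 10^-4 M

From the Nernst equation, ln Q = nF(E° − E)/RT = 2×96485×(2.32 − 2.249)/(8.314×288) = 5.722, so Q = 306.
With Q = [Cd²⁺]·[Co²⁺]^2/[Co³⁺]^2 and the known concentrations, [Co³⁺]^2 in the denominator gives [Co³⁺] = 4.5 × 10^-4 M.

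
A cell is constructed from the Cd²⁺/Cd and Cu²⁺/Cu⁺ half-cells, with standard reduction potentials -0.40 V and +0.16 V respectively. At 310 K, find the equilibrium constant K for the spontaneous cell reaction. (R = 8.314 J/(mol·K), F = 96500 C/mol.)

E°_cell = +0.16 − (-0.40) = 0.56 V, with n = 2 electrons transferred.
At equilibrium E = 0, so the Nernst equation gives ln K = nFE°/RT = (2)(96500)(0.56)/((8.314)(310)) = 41.93.
K = e^41.93 = 1.6 × 10^18.

1.6 × 10^18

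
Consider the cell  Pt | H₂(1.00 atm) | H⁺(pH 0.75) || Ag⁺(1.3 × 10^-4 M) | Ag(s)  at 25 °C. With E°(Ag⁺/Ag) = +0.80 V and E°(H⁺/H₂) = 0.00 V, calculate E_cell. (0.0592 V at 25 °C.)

0.61 V

The Ag⁺/Ag couple is the cathode, so E°_cell = 0.80 V; n = 2.
[H⁺] = 10^(−0.75) = 0.18 M, and Q = [H⁺]^2 / ([Ag⁺]^2·P(H₂)) = 1.87 × 10^6.
E = E° − (0.0592/2) log Q = 0.80 − (0.0592/2)(6.272) = 0.614 V.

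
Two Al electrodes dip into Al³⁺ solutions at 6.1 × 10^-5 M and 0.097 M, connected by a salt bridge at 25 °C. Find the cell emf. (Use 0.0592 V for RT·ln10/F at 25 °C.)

Both half-cells are Al³⁺/Al, so E°_cell = 0. The concentrated side is the cathode; the cell reaction moves Al³⁺ from high to low concentration with n = 3.
Q = [Al³⁺]_dilute/[Al³⁺]_conc = 6.1 × 10^-5/0.097 = 6.29 × 10^-4.
E = 0 − (0.0592/3) log Q = −(0.0592/3)(-3.201) = 0.0632 V.

0.063 V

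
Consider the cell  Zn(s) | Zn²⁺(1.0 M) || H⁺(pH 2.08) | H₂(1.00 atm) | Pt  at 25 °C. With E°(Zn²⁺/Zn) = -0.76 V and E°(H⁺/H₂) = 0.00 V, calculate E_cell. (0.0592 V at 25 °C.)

0.64 V

The hydrogen couple is the cathode, so E°_cell = 0.76 V; n = 2.
[H⁺] = 10^(−2.08) = 0.0083 M, and Q = [Zn²⁺]·P(H₂) / [H⁺]^2 = 1.45 × 10^4.
E = E° − (0.0592/2) log Q = 0.76 − (0.0592/2)(4.160) = 0.637 V.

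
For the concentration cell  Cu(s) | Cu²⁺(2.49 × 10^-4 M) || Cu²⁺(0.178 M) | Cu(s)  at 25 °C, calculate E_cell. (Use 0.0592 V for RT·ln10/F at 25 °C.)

Both half-cells are Cu²⁺/Cu, so E°_cell = 0. The concentrated side is the cathode; the cell reaction moves Cu²⁺ from high to low concentration with n = 2.
Q = [Cu²⁺]_dilute/[Cu²⁺]_conc = 2.49 × 10^-4/0.178 = 0.00140.
E = 0 − (0.0592/2) log Q = −(0.0592/2)(-2.854) = 0.0845 V.

0.084 V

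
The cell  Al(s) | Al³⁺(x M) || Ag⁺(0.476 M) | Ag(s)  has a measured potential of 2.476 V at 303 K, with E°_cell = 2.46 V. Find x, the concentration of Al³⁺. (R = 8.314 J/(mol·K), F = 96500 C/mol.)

0.017 M

From the Nernst equation, ln Q = nF(E° − E)/RT = 3×96500×(2.46 − 2.476)/(8.314×303) = -1.839, so Q = 0.159.
With Q = [Al³⁺]/[Ag⁺]^3 and the known concentrations, [Al³⁺] in the numerator gives [Al³⁺] = 0.017 M.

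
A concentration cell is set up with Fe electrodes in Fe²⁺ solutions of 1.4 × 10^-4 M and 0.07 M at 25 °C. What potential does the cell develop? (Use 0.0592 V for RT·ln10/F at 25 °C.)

0.080 V

Both half-cells are Fe²⁺/Fe, so E°_cell = 0. The concentrated side is the cathode; the cell reaction moves Fe²⁺ from high to low concentration with n = 2.
Q = [Fe²⁺]_dilute/[Fe²⁺]_conc = 1.4 × 10^-4/0.07 = 0.00200.
E = 0 − (0.0592/2) log Q = −(0.0592/2)(-2.699) = 0.0799 V.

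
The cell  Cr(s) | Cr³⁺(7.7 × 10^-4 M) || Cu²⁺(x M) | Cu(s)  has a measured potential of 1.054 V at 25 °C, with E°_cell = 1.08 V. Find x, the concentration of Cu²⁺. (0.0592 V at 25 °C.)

0.0011 M

From the Nernst equation, log Q = n(E° − E)/0.0592 = 6(1.08 − 1.054)/0.0592 = 2.635, so Q = 432.
With Q = [Cr³⁺]^2/[Cu²⁺]^3 and the known concentrations, [Cu²⁺]^3 in the denominator gives [Cu²⁺] = 0.0011 M.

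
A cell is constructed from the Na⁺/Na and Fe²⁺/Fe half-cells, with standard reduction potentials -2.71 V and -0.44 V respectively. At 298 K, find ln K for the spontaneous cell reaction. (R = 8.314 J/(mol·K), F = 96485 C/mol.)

E°_cell = -0.44 − (-2.71) = 2.27 V, with n = 2 electrons transferred.
At equilibrium E = 0, so the Nernst equation gives ln K = nFE°/RT = (2)(96485)(2.27)/((8.314)(298)) = 176.80.

ln K = 176.8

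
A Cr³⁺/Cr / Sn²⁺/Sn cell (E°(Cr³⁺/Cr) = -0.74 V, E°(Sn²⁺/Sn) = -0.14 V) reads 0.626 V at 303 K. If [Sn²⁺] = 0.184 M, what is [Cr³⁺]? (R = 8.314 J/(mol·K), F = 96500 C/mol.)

From the Nernst equation, ln Q = nF(E° − E)/RT = 6×96500×(0.60 − 0.626)/(8.314×303) = -5.976, so Q = 0.00254.
With Q = [Cr³⁺]^2/[Sn²⁺]^3 and the known concentrations, [Cr³⁺]^2 in the numerator gives [Cr³⁺] = 0.004 M.

0.004 M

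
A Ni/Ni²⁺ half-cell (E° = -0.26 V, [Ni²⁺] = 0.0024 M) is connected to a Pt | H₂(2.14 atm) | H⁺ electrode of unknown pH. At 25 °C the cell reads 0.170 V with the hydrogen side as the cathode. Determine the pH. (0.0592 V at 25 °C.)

pH = 2.66

E°_cell = 0.26 V and n = 2.
log Q = n(E° − E)/0.0592 = 2×(0.26 − 0.170)/0.0592 = 3.041.
With Q = [Ni²⁺]·P(H₂) / [H⁺]^2, solving for [H⁺] gives log[H⁺] = -2.665, so pH = 2.66.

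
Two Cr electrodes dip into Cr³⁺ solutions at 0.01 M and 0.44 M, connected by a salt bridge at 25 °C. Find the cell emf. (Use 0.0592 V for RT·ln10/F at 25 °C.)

Both half-cells are Cr³⁺/Cr, so E°_cell = 0. The concentrated side is the cathode; the cell reaction moves Cr³⁺ from high to low concentration with n = 3.
Q = [Cr³⁺]_dilute/[Cr³⁺]_conc = 0.01/0.44 = 0.0227.
E = 0 − (0.0592/3) log Q = −(0.0592/3)(-1.643) = 0.0324 V.

0.032 V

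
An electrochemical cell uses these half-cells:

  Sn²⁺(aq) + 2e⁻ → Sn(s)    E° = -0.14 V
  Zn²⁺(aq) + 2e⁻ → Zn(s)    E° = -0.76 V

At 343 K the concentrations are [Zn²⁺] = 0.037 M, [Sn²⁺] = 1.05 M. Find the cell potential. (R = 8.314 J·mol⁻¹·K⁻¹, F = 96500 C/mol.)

The Sn²⁺/Sn couple has the higher reduction potential and acts as the cathode, so E°_cell = -0.14 − (-0.76) = 0.62 V.
Balancing electrons gives n = 2; the reaction quotient is Q = [Zn²⁺]/[Sn²⁺] = 0.0352.
E = E° − (RT/nF) ln Q = 0.62 − (8.314×343)/(2×96500) × (-3.346) = 0.620 + 0.049 = 0.669 V.

0.669 V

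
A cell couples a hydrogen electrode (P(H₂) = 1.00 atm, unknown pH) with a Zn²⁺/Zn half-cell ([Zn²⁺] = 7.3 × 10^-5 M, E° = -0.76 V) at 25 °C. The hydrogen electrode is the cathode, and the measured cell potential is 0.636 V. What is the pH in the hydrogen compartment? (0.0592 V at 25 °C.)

E°_cell = 0.76 V and n = 2.
log Q = n(E° − E)/0.0592 = 2×(0.76 − 0.636)/0.0592 = 4.189.
With Q = [Zn²⁺]·P(H₂) / [H⁺]^2, solving for [H⁺] gives log[H⁺] = -4.163, so pH = 4.16.

pH = 4.16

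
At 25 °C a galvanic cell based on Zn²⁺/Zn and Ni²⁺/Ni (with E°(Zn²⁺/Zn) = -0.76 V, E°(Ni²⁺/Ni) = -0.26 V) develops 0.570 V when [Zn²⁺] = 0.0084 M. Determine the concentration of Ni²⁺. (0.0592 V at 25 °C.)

1.9 M

From the Nernst equation, log Q = n(E° − E)/0.0592 = 2(0.50 − 0.570)/0.0592 = -2.365, so Q = 0.00432.
With Q = [Zn²⁺]/[Ni²⁺] and the known concentrations, [Ni²⁺] in the denominator gives [Ni²⁺] = 1.9 M.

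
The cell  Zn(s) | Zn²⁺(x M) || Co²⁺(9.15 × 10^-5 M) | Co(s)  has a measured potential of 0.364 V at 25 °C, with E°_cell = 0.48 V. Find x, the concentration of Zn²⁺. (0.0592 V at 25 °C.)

From the Nernst equation, log Q = n(E° − E)/0.0592 = 2(0.48 − 0.364)/0.0592 = 3.919, so Q = 8300.
With Q = [Zn²⁺]/[Co²⁺] and the known concentrations, [Zn²⁺] in the numerator gives [Zn²⁺] = 0.76 M.

0.76 M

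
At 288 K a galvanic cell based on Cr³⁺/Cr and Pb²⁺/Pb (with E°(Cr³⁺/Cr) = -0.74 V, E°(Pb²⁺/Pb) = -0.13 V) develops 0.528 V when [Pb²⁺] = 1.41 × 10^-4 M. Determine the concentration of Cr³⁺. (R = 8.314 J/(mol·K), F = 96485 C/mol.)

From the Nernst equation, ln Q = nF(E° − E)/RT = 6×96485×(0.61 − 0.528)/(8.314×288) = 19.825, so Q = 4.07 × 10^8.
With Q = [Cr³⁺]^2/[Pb²⁺]^3 and the known concentrations, [Cr³⁺]^2 in the numerator gives [Cr³⁺] = 0.034 M.

0.034 M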